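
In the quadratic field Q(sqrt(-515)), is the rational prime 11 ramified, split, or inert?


K = Q(sqrt(-515)). Since d mod 4 = 1, disc(K) = -515.
Check p | disc: -515 mod 11 = 2.
p does not divide disc. Compute Legendre symbol (d/p):
2^((11-1)/2) mod 11 = -1
(d/p) = -1, so p is inert: (p) stays prime with e=1, f=2, g=1.
Therefore p is inert.

inert


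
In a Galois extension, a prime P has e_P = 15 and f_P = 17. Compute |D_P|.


|D_P| = e * f
= 15 * 17
= 255

255


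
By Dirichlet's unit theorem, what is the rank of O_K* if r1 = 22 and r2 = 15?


By Dirichlet's unit theorem:
rank = r1 + r2 - 1
= 22 + 15 - 1
= 36

36


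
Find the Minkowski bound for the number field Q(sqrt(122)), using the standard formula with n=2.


d = 122, d mod 4 = 2, so disc(K) = 4d = 488; |disc(K)| = 488
Real quadratic field, so n = 2, s = r2 = 0, r1 = 2
M = (n!/n^n) * (4/pi)^s * sqrt(|disc(K)|) = (2!/2^2) * (4/pi)^0 * sqrt(488)
= 0.5 * 1.000000 * 22.090722
= 11.0454

11.0454


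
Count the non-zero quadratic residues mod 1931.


For prime p, the number of non-zero quadratic residues is (p-1)/2.
= (1931-1)/2
= 965

965


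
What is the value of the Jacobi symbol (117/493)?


Compute (117/493) via quadratic reciprocity:
  reciprocity: (117/493) -> +(493/117)
  reduce: (25/117)
  reciprocity: (25/117) -> +(117/25)
  reduce: (17/25)
  reciprocity: (17/25) -> +(25/17)
  reduce: (8/17)
  pull out 2: (2/17) = +1  (since 17 mod 8 = 1)
  pull out 2: (2/17) = +1  (since 17 mod 8 = 1)
  pull out 2: (2/17) = +1  (since 17 mod 8 = 1)
  (1/17) = 1
Product of signs = 1

1


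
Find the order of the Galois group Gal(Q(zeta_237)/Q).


|Gal(Q(zeta_237)/Q)| = phi(237)
= 156

156


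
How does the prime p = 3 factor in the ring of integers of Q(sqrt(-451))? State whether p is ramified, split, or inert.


K = Q(sqrt(-451)). Since d mod 4 = 1, disc(K) = -451.
Check p | disc: -451 mod 3 = 2.
p does not divide disc. Compute Legendre symbol (d/p):
2^((3-1)/2) mod 3 = -1
(d/p) = -1, so p is inert: (p) stays prime with e=1, f=2, g=1.
Therefore p is inert.

inert


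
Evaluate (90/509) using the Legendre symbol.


p = 509 is prime, so compute (90/509) with the reciprocity algorithm (Jacobi-symbol steps: pull out 2s via (2/n), flip via reciprocity, reduce):
  pull out 2: (2/509) = -1  (since 509 mod 8 = 5)
  reciprocity: (45/509) -> +(509/45)
  reduce: (14/45)
  pull out 2: (2/45) = -1  (since 45 mod 8 = 5)
  reciprocity: (7/45) -> +(45/7)
  reduce: (3/7)
  reciprocity: (3/7) -> -(7/3)
  reduce: (1/3)
  (1/3) = 1
Product of signs = -1
(90/509) = -1

-1


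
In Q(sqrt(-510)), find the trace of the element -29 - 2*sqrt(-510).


Tr(a + b*sqrt(d)) = (a + b*sqrt(d)) + (a - b*sqrt(d)) = 2a
= 2 * (-29)
= -58

-58


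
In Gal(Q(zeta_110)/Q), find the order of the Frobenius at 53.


The Frobenius at p in Gal(Q(zeta_n)/Q) = (Z/nZ)* is the class of p, so its order is ord_110(53), the smallest k >= 1 with 53^k = 1 mod 110.
n = 110 = 2 * 5 * 11, phi(110) = 40; the order divides phi(n).
Divisors of 40: 1, 2, 4, 5, 8, 10, 20, 40
Repeated squaring mod 110: 53^1 = 53, 53^2 = 59, 53^4 = 71, 53^8 = 91, 53^16 = 31, 53^32 = 81
Test divisors in increasing order:
  k=1: 53^1 = 53 mod 110
  k=2: 53^2 = 59 mod 110
  k=4: 53^4 = 71 mod 110
  k=5: 53^5 = 71 * 53 = 23 mod 110
  k=8: 53^8 = 91 mod 110
  k=10: 53^10 = 91 * 59 = 89 mod 110
  k=20: 53^20 = 31 * 71 = 1 mod 110  <- first divisor giving 1
Order = 20

20


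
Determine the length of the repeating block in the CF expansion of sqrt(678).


Run the CF algorithm for sqrt(678).
a_0 = floor(sqrt(678)) = 26; set m_0=0, q_0=1.
Recurrence: m' = q*a - m,  q' = (d - m'^2)/q,  a' = floor((a_0 + m')/q').
  step 1: m=26, q=2, a=26
  step 2: m=26, q=1, a=52
a_2 = 2*a_0 = 52, so the period closes here.
sqrt(678) = [26; 26, 52]
Period length = 2

2


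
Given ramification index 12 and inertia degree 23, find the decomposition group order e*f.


|D_P| = e * f
= 12 * 23
= 276

276


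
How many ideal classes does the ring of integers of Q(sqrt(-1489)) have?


K = Q(sqrt(-1489)). d mod 4 = 3, so D = disc(K) = 4d = -5956
h(K) equals the number of primitive reduced positive-definite forms (a, b, c) = a*x^2 + b*x*y + c*y^2 with b^2 - 4ac = D,
where reduced means |b| <= a <= c, with b >= 0 whenever |b| = a or a = c, and primitive means gcd(a, b, c) = 1.
Reduced forces 3a^2 <= |D| = 5956, so 1 <= a <= 44; b must have the parity of D, and c = (b^2 - D)/(4a) must be an integer >= a.
Enumerate a = 1..44, b in [-a, a]:
  a=1: (1, 0, 1489)  [1]
  a=2: (2, 2, 745)  [1]
  a=3..4: none
  a=5: (5, -2, 298), (5, 2, 298)  [2]
  a=6: none
  a=7: (7, -6, 214), (7, 6, 214)  [2]
  a=8..9: none
  a=10: (10, -2, 149), (10, 2, 149)  [2]
  a=11..13: none
  a=14: (14, -6, 107), (14, 6, 107)  [2]
  a=15..22: none
  a=23: (23, -22, 70), (23, 22, 70)  [2]
  a=24: none
  a=25: (25, -12, 61), (25, 12, 61)  [2]
  a=26..34: none
  a=35: (35, -22, 46), (35, -8, 43), (35, 8, 43), (35, 22, 46)  [4]
  a=36: none
  a=37: (37, -36, 49), (37, 36, 49)  [2]
  a=38..44: none
Total reduced forms: 1 + 1 + 2 + 2 + 2 + 2 + 2 + 2 + 4 + 2 = 20
h = 20

20


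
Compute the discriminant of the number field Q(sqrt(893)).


For K = Q(sqrt(d)) with d squarefree: disc(K) = d if d = 1 mod 4, and disc(K) = 4d if d = 2 or 3 mod 4.
Here d = 893, and d mod 4 = 1.
d = 1 mod 4 (O_K = Z[(1+sqrt(d))/2]), so disc(K) = d = 893

893


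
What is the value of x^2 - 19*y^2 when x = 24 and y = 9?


x^2 - d*y^2
= 24^2 - 19*9^2
= 576 - 1539
= -963

-963


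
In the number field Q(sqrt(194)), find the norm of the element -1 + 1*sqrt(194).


N(a + b*sqrt(d)) = a^2 - d*b^2
= (-1)^2 - (194)*(1)^2
= 1 - 194
= -193

-193


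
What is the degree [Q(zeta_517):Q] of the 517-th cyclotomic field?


The degree equals Euler's totient phi(517).
517 = 11 * 47
phi(517) = 460

460


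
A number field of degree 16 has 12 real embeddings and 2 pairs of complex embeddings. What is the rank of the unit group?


By Dirichlet's unit theorem:
rank = r1 + r2 - 1
= 12 + 2 - 1
= 13

13


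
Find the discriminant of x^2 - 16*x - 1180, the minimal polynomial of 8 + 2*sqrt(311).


The element 8 + 2*sqrt(311) has minimal polynomial:
x^2 - 16*x - 1180
Discriminant = (-16)^2 - 4*(-1180)
= 256 + 4720
= 4976

4976


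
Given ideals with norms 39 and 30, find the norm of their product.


N(IJ) = N(I) * N(J)
= 39 * 30
= 1170

1170


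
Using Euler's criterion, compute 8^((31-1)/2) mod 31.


p = 31 is prime and the exponent is (p-1)/2 = 15, so by Euler's criterion 8^15 = (8/31) = +1 or -1 mod 31.
Compute by square-and-multiply:
  15 = 8 + 4 + 2 + 1 (binary 1111)
  Repeated squaring mod 31: 8^1 = 8, 8^2 = 2, 8^4 = 4, 8^8 = 16
  8^15 = 8^8 * 8^4 * 8^2 * 8^1 = 16 * 4 * 2 * 8 mod 31
    16 * 4 = 64 = 2 mod 31
    2 * 2 = 4 = 4 mod 31
    4 * 8 = 32 = 1 mod 31
  8^15 = 1 mod 31
Result 1: 8 is a quadratic residue mod 31.
8^15 mod 31 = 1

1


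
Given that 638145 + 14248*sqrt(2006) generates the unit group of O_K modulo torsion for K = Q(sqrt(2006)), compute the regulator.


epsilon = 638145 + 14248*sqrt(2006)
= 1.2763e+06
R = ln(1.2763e+06)
= 14.0595

14.0595


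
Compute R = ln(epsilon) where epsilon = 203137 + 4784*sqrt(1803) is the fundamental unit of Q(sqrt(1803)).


epsilon = 203137 + 4784*sqrt(1803)
= 406274.0000
R = ln(406274.0000)
= 12.9148

12.9148


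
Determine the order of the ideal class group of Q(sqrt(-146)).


K = Q(sqrt(-146)). d mod 4 = 2, so D = disc(K) = 4d = -584
h(K) equals the number of primitive reduced positive-definite forms (a, b, c) = a*x^2 + b*x*y + c*y^2 with b^2 - 4ac = D,
where reduced means |b| <= a <= c, with b >= 0 whenever |b| = a or a = c, and primitive means gcd(a, b, c) = 1.
Reduced forces 3a^2 <= |D| = 584, so 1 <= a <= 13; b must have the parity of D, and c = (b^2 - D)/(4a) must be an integer >= a.
Enumerate a = 1..13, b in [-a, a]:
  a=1: (1, 0, 146)  [1]
  a=2: (2, 0, 73)  [1]
  a=3: (3, -2, 49), (3, 2, 49)  [2]
  a=4: none
  a=5: (5, -4, 30), (5, 4, 30)  [2]
  a=6: (6, -4, 25), (6, 4, 25)  [2]
  a=7: (7, -2, 21), (7, 2, 21)  [2]
  a=8: none
  a=9: (9, -8, 18), (9, 8, 18)  [2]
  a=10: (10, -4, 15), (10, 4, 15)  [2]
  a=11..12: none
  a=13: (13, -12, 14), (13, 12, 14)  [2]
Total reduced forms: 1 + 1 + 2 + 2 + 2 + 2 + 2 + 2 + 2 = 16
h = 16

16


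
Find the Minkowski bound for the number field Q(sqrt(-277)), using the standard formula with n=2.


d = -277, d mod 4 = 3, so disc(K) = 4d = -1108; |disc(K)| = 1108
Imaginary quadratic field, so n = 2, s = r2 = 1, r1 = 0
M = (n!/n^n) * (4/pi)^s * sqrt(|disc(K)|) = (2!/2^2) * (4/pi)^1 * sqrt(1108)
= 0.5 * 1.273240 * 33.286634
= 21.1909

21.1909


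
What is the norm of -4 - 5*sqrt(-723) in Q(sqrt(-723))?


N(a + b*sqrt(d)) = a^2 - d*b^2
= (-4)^2 - (-723)*(-5)^2
= 16 + 18075
= 18091

18091


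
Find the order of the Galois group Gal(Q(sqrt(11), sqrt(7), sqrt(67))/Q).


The 3 square roots of distinct primes are multiplicatively independent over Q,
so [K:Q] = 2^3 and Gal(K/Q) is isomorphic to (Z/2Z)^3.
|Gal| = 2^3 = 8

8


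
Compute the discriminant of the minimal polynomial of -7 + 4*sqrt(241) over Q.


The element -7 + 4*sqrt(241) has minimal polynomial:
x^2 + 14*x - 3807
Discriminant = (14)^2 - 4*(-3807)
= 196 + 15228
= 15424

15424


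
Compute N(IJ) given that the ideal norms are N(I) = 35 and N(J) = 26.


N(IJ) = N(I) * N(J)
= 35 * 26
= 910

910


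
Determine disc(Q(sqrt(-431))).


For K = Q(sqrt(d)) with d squarefree: disc(K) = d if d = 1 mod 4, and disc(K) = 4d if d = 2 or 3 mod 4.
Here d = -431, and d mod 4 = 1.
d = 1 mod 4 (O_K = Z[(1+sqrt(d))/2]), so disc(K) = d = -431

-431


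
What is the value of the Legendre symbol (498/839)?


p = 839 is prime, so compute (498/839) with the reciprocity algorithm (Jacobi-symbol steps: pull out 2s via (2/n), flip via reciprocity, reduce):
  pull out 2: (2/839) = +1  (since 839 mod 8 = 7)
  reciprocity: (249/839) -> +(839/249)
  reduce: (92/249)
  pull out 2: (2/249) = +1  (since 249 mod 8 = 1)
  pull out 2: (2/249) = +1  (since 249 mod 8 = 1)
  reciprocity: (23/249) -> +(249/23)
  reduce: (19/23)
  reciprocity: (19/23) -> -(23/19)
  reduce: (4/19)
  pull out 2: (2/19) = -1  (since 19 mod 8 = 3)
  pull out 2: (2/19) = -1  (since 19 mod 8 = 3)
  (1/19) = 1
Product of signs = -1
(498/839) = -1

-1


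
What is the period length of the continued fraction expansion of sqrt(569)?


Run the CF algorithm for sqrt(569).
a_0 = floor(sqrt(569)) = 23; set m_0=0, q_0=1.
Recurrence: m' = q*a - m,  q' = (d - m'^2)/q,  a' = floor((a_0 + m')/q').
  step 1: m=23, q=40, a=1
  step 2: m=17, q=7, a=5
  step 3: m=18, q=35, a=1
  step 4: m=17, q=8, a=5
  step 5: m=23, q=5, a=9
  step 6: m=22, q=17, a=2
  step 7: m=12, q=25, a=1
  step 8: m=13, q=16, a=2
  step 9: m=19, q=13, a=3
  step 10: m=20, q=13, a=3
  step 11: m=19, q=16, a=2
  step 12: m=13, q=25, a=1
  step 13: m=12, q=17, a=2
  step 14: m=22, q=5, a=9
  step 15: m=23, q=8, a=5
  step 16: m=17, q=35, a=1
  step 17: m=18, q=7, a=5
  step 18: m=17, q=40, a=1
  step 19: m=23, q=1, a=46
a_19 = 2*a_0 = 46, so the period closes here.
sqrt(569) = [23; 1, 5, 1, 5, 9, 2, 1, 2, 3, 3, 2, 1, 2, 9, 5, 1, 5, 1, 46]
Period length = 19

19


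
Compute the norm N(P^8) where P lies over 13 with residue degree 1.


N(P^a) = p^(a*f)
= 13^(8*1)
= 13^8
= 815730721

815730721


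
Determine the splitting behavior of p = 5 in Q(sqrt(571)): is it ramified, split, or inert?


K = Q(sqrt(571)). Since d mod 4 = 3, disc(K) = 2284.
Check p | disc: 2284 mod 5 = 4.
p does not divide disc. Compute Legendre symbol (d/p):
1^((5-1)/2) mod 5 = 1
(d/p) = 1, so p splits: (p) = P*P' with e=1, f=1, g=2.
Therefore p is split.

split


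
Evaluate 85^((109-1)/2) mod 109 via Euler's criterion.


p = 109 is prime and the exponent is (p-1)/2 = 54, so by Euler's criterion 85^54 = (85/109) = +1 or -1 mod 109.
Compute by square-and-multiply:
  54 = 32 + 16 + 4 + 2 (binary 110110)
  Repeated squaring mod 109: 85^1 = 85, 85^2 = 31, 85^4 = 89, 85^8 = 73, 85^16 = 97, 85^32 = 35
  85^54 = 85^32 * 85^16 * 85^4 * 85^2 = 35 * 97 * 89 * 31 mod 109
    35 * 97 = 3395 = 16 mod 109
    16 * 89 = 1424 = 7 mod 109
    7 * 31 = 217 = 108 mod 109
  85^54 = 108 mod 109
Result 108 = p - 1 = -1 mod 109: 85 is a quadratic non-residue mod 109. As a residue in [0, p-1] the value is 108.
85^54 mod 109 = 108

108


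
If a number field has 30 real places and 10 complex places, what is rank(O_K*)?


By Dirichlet's unit theorem:
rank = r1 + r2 - 1
= 30 + 10 - 1
= 39

39


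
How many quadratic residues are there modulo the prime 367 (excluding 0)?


For prime p, the number of non-zero quadratic residues is (p-1)/2.
= (367-1)/2
= 183

183


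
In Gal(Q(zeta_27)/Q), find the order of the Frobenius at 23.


The Frobenius at p in Gal(Q(zeta_n)/Q) = (Z/nZ)* is the class of p, so its order is ord_27(23), the smallest k >= 1 with 23^k = 1 mod 27.
n = 27 = 3^3, phi(27) = 18; the order divides phi(n).
Divisors of 18: 1, 2, 3, 6, 9, 18
Repeated squaring mod 27: 23^1 = 23, 23^2 = 16, 23^4 = 13, 23^8 = 7, 23^16 = 22
Test divisors in increasing order:
  k=1: 23^1 = 23 mod 27
  k=2: 23^2 = 16 mod 27
  k=3: 23^3 = 16 * 23 = 17 mod 27
  k=6: 23^6 = 13 * 16 = 19 mod 27
  k=9: 23^9 = 7 * 23 = 26 mod 27
  k=18: 23^18 = 22 * 16 = 1 mod 27  <- first divisor giving 1
Order = 18

18


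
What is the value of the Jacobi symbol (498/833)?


Compute (498/833) via quadratic reciprocity:
  pull out 2: (2/833) = +1  (since 833 mod 8 = 1)
  reciprocity: (249/833) -> +(833/249)
  reduce: (86/249)
  pull out 2: (2/249) = +1  (since 249 mod 8 = 1)
  reciprocity: (43/249) -> +(249/43)
  reduce: (34/43)
  pull out 2: (2/43) = -1  (since 43 mod 8 = 3)
  reciprocity: (17/43) -> +(43/17)
  reduce: (9/17)
  reciprocity: (9/17) -> +(17/9)
  reduce: (8/9)
  pull out 2: (2/9) = +1  (since 9 mod 8 = 1)
  pull out 2: (2/9) = +1  (since 9 mod 8 = 1)
  pull out 2: (2/9) = +1  (since 9 mod 8 = 1)
  (1/9) = 1
Product of signs = -1

-1


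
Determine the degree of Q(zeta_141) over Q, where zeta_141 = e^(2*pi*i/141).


The degree equals Euler's totient phi(141).
141 = 3 * 47
phi(141) = 92

92


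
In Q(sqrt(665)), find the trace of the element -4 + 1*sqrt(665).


Tr(a + b*sqrt(d)) = (a + b*sqrt(d)) + (a - b*sqrt(d)) = 2a
= 2 * (-4)
= -8

-8


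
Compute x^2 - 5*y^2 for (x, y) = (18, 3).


x^2 - d*y^2
= 18^2 - 5*3^2
= 324 - 45
= 279

279


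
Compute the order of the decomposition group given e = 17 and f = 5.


|D_P| = e * f
= 17 * 5
= 85

85


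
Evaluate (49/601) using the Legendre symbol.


p = 601 is prime, so compute (49/601) with the reciprocity algorithm (Jacobi-symbol steps: pull out 2s via (2/n), flip via reciprocity, reduce):
  reciprocity: (49/601) -> +(601/49)
  reduce: (13/49)
  reciprocity: (13/49) -> +(49/13)
  reduce: (10/13)
  pull out 2: (2/13) = -1  (since 13 mod 8 = 5)
  reciprocity: (5/13) -> +(13/5)
  reduce: (3/5)
  reciprocity: (3/5) -> +(5/3)
  reduce: (2/3)
  pull out 2: (2/3) = -1  (since 3 mod 8 = 3)
  (1/3) = 1
Product of signs = 1
(49/601) = 1

1


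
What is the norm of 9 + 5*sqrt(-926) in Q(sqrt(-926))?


N(a + b*sqrt(d)) = a^2 - d*b^2
= (9)^2 - (-926)*(5)^2
= 81 + 23150
= 23231

23231


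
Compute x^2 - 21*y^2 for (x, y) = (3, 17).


x^2 - d*y^2
= 3^2 - 21*17^2
= 9 - 6069
= -6060

-6060


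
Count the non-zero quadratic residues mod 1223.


For prime p, the number of non-zero quadratic residues is (p-1)/2.
= (1223-1)/2
= 611

611


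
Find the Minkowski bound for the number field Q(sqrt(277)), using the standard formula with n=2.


d = 277, d mod 4 = 1, so disc(K) = d = 277; |disc(K)| = 277
Real quadratic field, so n = 2, s = r2 = 0, r1 = 2
M = (n!/n^n) * (4/pi)^s * sqrt(|disc(K)|) = (2!/2^2) * (4/pi)^0 * sqrt(277)
= 0.5 * 1.000000 * 16.643317
= 8.3217

8.3217


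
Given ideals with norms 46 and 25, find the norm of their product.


N(IJ) = N(I) * N(J)
= 46 * 25
= 1150

1150


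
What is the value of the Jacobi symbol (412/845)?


Compute (412/845) via quadratic reciprocity:
  pull out 2: (2/845) = -1  (since 845 mod 8 = 5)
  pull out 2: (2/845) = -1  (since 845 mod 8 = 5)
  reciprocity: (103/845) -> +(845/103)
  reduce: (21/103)
  reciprocity: (21/103) -> +(103/21)
  reduce: (19/21)
  reciprocity: (19/21) -> +(21/19)
  reduce: (2/19)
  pull out 2: (2/19) = -1  (since 19 mod 8 = 3)
  (1/19) = 1
Product of signs = -1

-1


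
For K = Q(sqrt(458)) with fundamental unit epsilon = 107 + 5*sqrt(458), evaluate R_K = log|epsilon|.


epsilon = 107 + 5*sqrt(458)
= 214.0047
R = ln(214.0047)
= 5.3660

5.3660


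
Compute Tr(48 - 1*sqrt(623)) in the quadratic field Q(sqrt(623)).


Tr(a + b*sqrt(d)) = (a + b*sqrt(d)) + (a - b*sqrt(d)) = 2a
= 2 * (48)
= 96

96


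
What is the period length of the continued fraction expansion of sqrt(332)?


Run the CF algorithm for sqrt(332).
a_0 = floor(sqrt(332)) = 18; set m_0=0, q_0=1.
Recurrence: m' = q*a - m,  q' = (d - m'^2)/q,  a' = floor((a_0 + m')/q').
  step 1: m=18, q=8, a=4
  step 2: m=14, q=17, a=1
  step 3: m=3, q=19, a=1
  step 4: m=16, q=4, a=8
  step 5: m=16, q=19, a=1
  step 6: m=3, q=17, a=1
  step 7: m=14, q=8, a=4
  step 8: m=18, q=1, a=36
a_8 = 2*a_0 = 36, so the period closes here.
sqrt(332) = [18; 4, 1, 1, 8, 1, 1, 4, 36]
Period length = 8

8


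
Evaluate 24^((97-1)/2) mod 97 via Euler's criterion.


p = 97 is prime and the exponent is (p-1)/2 = 48, so by Euler's criterion 24^48 = (24/97) = +1 or -1 mod 97.
Compute by square-and-multiply:
  48 = 32 + 16 (binary 110000)
  Repeated squaring mod 97: 24^1 = 24, 24^2 = 91, 24^4 = 36, 24^8 = 35, 24^16 = 61, 24^32 = 35
  24^48 = 24^32 * 24^16 = 35 * 61 mod 97
    35 * 61 = 2135 = 1 mod 97
  24^48 = 1 mod 97
Result 1: 24 is a quadratic residue mod 97.
24^48 mod 97 = 1

1


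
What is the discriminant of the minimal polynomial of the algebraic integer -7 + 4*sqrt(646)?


The element -7 + 4*sqrt(646) has minimal polynomial:
x^2 + 14*x - 10287
Discriminant = (14)^2 - 4*(-10287)
= 196 + 41148
= 41344

41344


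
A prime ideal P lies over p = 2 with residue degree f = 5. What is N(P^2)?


N(P^a) = p^(a*f)
= 2^(2*5)
= 2^10
= 1024

1024


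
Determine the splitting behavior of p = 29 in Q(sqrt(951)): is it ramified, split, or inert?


K = Q(sqrt(951)). Since d mod 4 = 3, disc(K) = 3804.
Check p | disc: 3804 mod 29 = 5.
p does not divide disc. Compute Legendre symbol (d/p):
23^((29-1)/2) mod 29 = 1
(d/p) = 1, so p splits: (p) = P*P' with e=1, f=1, g=2.
Therefore p is split.

split


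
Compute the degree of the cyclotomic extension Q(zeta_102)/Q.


The degree equals Euler's totient phi(102).
102 = 2 * 3 * 17
phi(102) = 32

32


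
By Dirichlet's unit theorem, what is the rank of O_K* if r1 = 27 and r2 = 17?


By Dirichlet's unit theorem:
rank = r1 + r2 - 1
= 27 + 17 - 1
= 43

43


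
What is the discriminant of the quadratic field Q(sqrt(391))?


For K = Q(sqrt(d)) with d squarefree: disc(K) = d if d = 1 mod 4, and disc(K) = 4d if d = 2 or 3 mod 4.
Here d = 391, and d mod 4 = 3.
d = 3 mod 4, not 1 (O_K = Z[sqrt(d)]), so disc(K) = 4d = 4 * (391) = 1564

1564


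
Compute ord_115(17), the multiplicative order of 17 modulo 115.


We want ord_115(17), the smallest k >= 1 with 17^k = 1 mod 115.
n = 115 = 5 * 23, phi(115) = 88; the order divides phi(n).
Divisors of 88: 1, 2, 4, 8, 11, 22, 44, 88
Repeated squaring mod 115: 17^1 = 17, 17^2 = 59, 17^4 = 31, 17^8 = 41, 17^16 = 71, 17^32 = 96, 17^64 = 16
Test divisors in increasing order:
  k=1: 17^1 = 17 mod 115
  k=2: 17^2 = 59 mod 115
  k=4: 17^4 = 31 mod 115
  k=8: 17^8 = 41 mod 115
  k=11: 17^11 = 41 * 59 * 17 = 68 mod 115
  k=22: 17^22 = 71 * 31 * 59 = 24 mod 115
  k=44: 17^44 = 96 * 41 * 31 = 1 mod 115  <- first divisor giving 1
Order = 44

44


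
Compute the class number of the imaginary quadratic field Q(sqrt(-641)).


K = Q(sqrt(-641)). d mod 4 = 3, so D = disc(K) = 4d = -2564
h(K) equals the number of primitive reduced positive-definite forms (a, b, c) = a*x^2 + b*x*y + c*y^2 with b^2 - 4ac = D,
where reduced means |b| <= a <= c, with b >= 0 whenever |b| = a or a = c, and primitive means gcd(a, b, c) = 1.
Reduced forces 3a^2 <= |D| = 2564, so 1 <= a <= 29; b must have the parity of D, and c = (b^2 - D)/(4a) must be an integer >= a.
Enumerate a = 1..29, b in [-a, a]:
  a=1: (1, 0, 641)  [1]
  a=2: (2, 2, 321)  [1]
  a=3: (3, -2, 214), (3, 2, 214)  [2]
  a=4: none
  a=5: (5, -4, 129), (5, 4, 129)  [2]
  a=6: (6, -2, 107), (6, 2, 107)  [2]
  a=7..8: none
  a=9: (9, -8, 73), (9, 8, 73)  [2]
  a=10: (10, -6, 65), (10, 6, 65)  [2]
  a=11..12: none
  a=13: (13, -6, 50), (13, 6, 50)  [2]
  a=14: none
  a=15: (15, -14, 46), (15, -4, 43), (15, 4, 43), (15, 14, 46)  [4]
  a=16..17: none
  a=18: (18, -10, 37), (18, 10, 37)  [2]
  a=19: (19, -18, 38), (19, 18, 38)  [2]
  a=20..22: none
  a=23: (23, -14, 30), (23, 14, 30)  [2]
  a=24: none
  a=25: (25, -6, 26), (25, 6, 26)  [2]
  a=26: none
  a=27: (27, -26, 30), (27, 26, 30)  [2]
  a=28..29: none
Total reduced forms: 1 + 1 + 2 + 2 + 2 + 2 + 2 + 2 + 4 + 2 + 2 + 2 + 2 + 2 = 28
h = 28

28


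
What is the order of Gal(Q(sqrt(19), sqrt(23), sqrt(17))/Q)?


The 3 square roots of distinct primes are multiplicatively independent over Q,
so [K:Q] = 2^3 and Gal(K/Q) is isomorphic to (Z/2Z)^3.
|Gal| = 2^3 = 8

8


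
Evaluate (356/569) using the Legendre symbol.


p = 569 is prime, so compute (356/569) with the reciprocity algorithm (Jacobi-symbol steps: pull out 2s via (2/n), flip via reciprocity, reduce):
  pull out 2: (2/569) = +1  (since 569 mod 8 = 1)
  pull out 2: (2/569) = +1  (since 569 mod 8 = 1)
  reciprocity: (89/569) -> +(569/89)
  reduce: (35/89)
  reciprocity: (35/89) -> +(89/35)
  reduce: (19/35)
  reciprocity: (19/35) -> -(35/19)
  reduce: (16/19)
  pull out 2: (2/19) = -1  (since 19 mod 8 = 3)
  pull out 2: (2/19) = -1  (since 19 mod 8 = 3)
  pull out 2: (2/19) = -1  (since 19 mod 8 = 3)
  pull out 2: (2/19) = -1  (since 19 mod 8 = 3)
  (1/19) = 1
Product of signs = -1
(356/569) = -1

-1


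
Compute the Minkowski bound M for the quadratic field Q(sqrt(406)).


d = 406, d mod 4 = 2, so disc(K) = 4d = 1624; |disc(K)| = 1624
Real quadratic field, so n = 2, s = r2 = 0, r1 = 2
M = (n!/n^n) * (4/pi)^s * sqrt(|disc(K)|) = (2!/2^2) * (4/pi)^0 * sqrt(1624)
= 0.5 * 1.000000 * 40.298883
= 20.1494

20.1494


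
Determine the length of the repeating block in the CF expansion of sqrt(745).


Run the CF algorithm for sqrt(745).
a_0 = floor(sqrt(745)) = 27; set m_0=0, q_0=1.
Recurrence: m' = q*a - m,  q' = (d - m'^2)/q,  a' = floor((a_0 + m')/q').
  step 1: m=27, q=16, a=3
  step 2: m=21, q=19, a=2
  step 3: m=17, q=24, a=1
  step 4: m=7, q=29, a=1
  step 5: m=22, q=9, a=5
  step 6: m=23, q=24, a=2
  step 7: m=25, q=5, a=10
  step 8: m=25, q=24, a=2
  step 9: m=23, q=9, a=5
  step 10: m=22, q=29, a=1
  step 11: m=7, q=24, a=1
  step 12: m=17, q=19, a=2
  step 13: m=21, q=16, a=3
  step 14: m=27, q=1, a=54
a_14 = 2*a_0 = 54, so the period closes here.
sqrt(745) = [27; 3, 2, 1, 1, 5, 2, 10, 2, 5, 1, 1, 2, 3, 54]
Period length = 14

14


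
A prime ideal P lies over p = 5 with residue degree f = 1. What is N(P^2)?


N(P^a) = p^(a*f)
= 5^(2*1)
= 5^2
= 25

25


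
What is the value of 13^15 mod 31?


p = 31 is prime and the exponent is (p-1)/2 = 15, so by Euler's criterion 13^15 = (13/31) = +1 or -1 mod 31.
Compute by square-and-multiply:
  15 = 8 + 4 + 2 + 1 (binary 1111)
  Repeated squaring mod 31: 13^1 = 13, 13^2 = 14, 13^4 = 10, 13^8 = 7
  13^15 = 13^8 * 13^4 * 13^2 * 13^1 = 7 * 10 * 14 * 13 mod 31
    7 * 10 = 70 = 8 mod 31
    8 * 14 = 112 = 19 mod 31
    19 * 13 = 247 = 30 mod 31
  13^15 = 30 mod 31
Result 30 = p - 1 = -1 mod 31: 13 is a quadratic non-residue mod 31. As a residue in [0, p-1] the value is 30.
13^15 mod 31 = 30

30


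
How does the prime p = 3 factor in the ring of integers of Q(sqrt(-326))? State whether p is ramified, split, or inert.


K = Q(sqrt(-326)). Since d mod 4 = 2, disc(K) = -1304.
Check p | disc: -1304 mod 3 = 1.
p does not divide disc. Compute Legendre symbol (d/p):
1^((3-1)/2) mod 3 = 1
(d/p) = 1, so p splits: (p) = P*P' with e=1, f=1, g=2.
Therefore p is split.

split


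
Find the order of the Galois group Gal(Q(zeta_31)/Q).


|Gal(Q(zeta_31)/Q)| = phi(31)
= 30

30


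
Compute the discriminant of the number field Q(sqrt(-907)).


For K = Q(sqrt(d)) with d squarefree: disc(K) = d if d = 1 mod 4, and disc(K) = 4d if d = 2 or 3 mod 4.
Here d = -907, and d mod 4 = 1.
d = 1 mod 4 (O_K = Z[(1+sqrt(d))/2]), so disc(K) = d = -907

-907


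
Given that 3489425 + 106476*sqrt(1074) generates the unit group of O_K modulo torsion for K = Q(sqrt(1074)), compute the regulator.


epsilon = 3489425 + 106476*sqrt(1074)
= 6.9788e+06
R = ln(6.9788e+06)
= 15.7584

15.7584


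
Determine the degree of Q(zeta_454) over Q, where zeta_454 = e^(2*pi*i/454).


The degree equals Euler's totient phi(454).
454 = 2 * 227
phi(454) = 226

226


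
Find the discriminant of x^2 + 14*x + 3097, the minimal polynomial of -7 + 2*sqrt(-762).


The element -7 + 2*sqrt(-762) has minimal polynomial:
x^2 + 14*x + 3097
Discriminant = (14)^2 - 4*(3097)
= 196 - 12388
= -12192

-12192


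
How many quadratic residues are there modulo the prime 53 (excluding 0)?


For prime p, the number of non-zero quadratic residues is (p-1)/2.
= (53-1)/2
= 26

26


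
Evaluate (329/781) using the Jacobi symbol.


Compute (329/781) via quadratic reciprocity:
  reciprocity: (329/781) -> +(781/329)
  reduce: (123/329)
  reciprocity: (123/329) -> +(329/123)
  reduce: (83/123)
  reciprocity: (83/123) -> -(123/83)
  reduce: (40/83)
  pull out 2: (2/83) = -1  (since 83 mod 8 = 3)
  pull out 2: (2/83) = -1  (since 83 mod 8 = 3)
  pull out 2: (2/83) = -1  (since 83 mod 8 = 3)
  reciprocity: (5/83) -> +(83/5)
  reduce: (3/5)
  reciprocity: (3/5) -> +(5/3)
  reduce: (2/3)
  pull out 2: (2/3) = -1  (since 3 mod 8 = 3)
  (1/3) = 1
Product of signs = -1

-1


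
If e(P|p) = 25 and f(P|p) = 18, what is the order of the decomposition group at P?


|D_P| = e * f
= 25 * 18
= 450

450


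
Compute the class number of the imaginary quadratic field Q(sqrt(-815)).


K = Q(sqrt(-815)). d mod 4 = 1, so D = disc(K) = d = -815
h(K) equals the number of primitive reduced positive-definite forms (a, b, c) = a*x^2 + b*x*y + c*y^2 with b^2 - 4ac = D,
where reduced means |b| <= a <= c, with b >= 0 whenever |b| = a or a = c, and primitive means gcd(a, b, c) = 1.
Reduced forces 3a^2 <= |D| = 815, so 1 <= a <= 16; b must have the parity of D, and c = (b^2 - D)/(4a) must be an integer >= a.
Enumerate a = 1..16, b in [-a, a]:
  a=1: (1, 1, 204)  [1]
  a=2: (2, -1, 102), (2, 1, 102)  [2]
  a=3: (3, -1, 68), (3, 1, 68)  [2]
  a=4: (4, -1, 51), (4, 1, 51)  [2]
  a=5: (5, 5, 42)  [1]
  a=6: (6, -5, 35), (6, -1, 34), (6, 1, 34), (6, 5, 35)  [4]
  a=7: (7, -5, 30), (7, 5, 30)  [2]
  a=8: (8, -7, 27), (8, 7, 27)  [2]
  a=9: (9, -7, 24), (9, 7, 24)  [2]
  a=10: (10, -5, 21), (10, 5, 21)  [2]
  a=11: none
  a=12: (12, -7, 18), (12, -1, 17), (12, 1, 17), (12, 7, 18)  [4]
  a=13: (13, -11, 18), (13, 11, 18)  [2]
  a=14: (14, -9, 16), (14, -5, 15), (14, 5, 15), (14, 9, 16)  [4]
  a=15..16: none
Total reduced forms: 1 + 2 + 2 + 2 + 1 + 4 + 2 + 2 + 2 + 2 + 4 + 2 + 4 = 30
h = 30

30


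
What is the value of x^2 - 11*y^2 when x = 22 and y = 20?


x^2 - d*y^2
= 22^2 - 11*20^2
= 484 - 4400
= -3916

-3916


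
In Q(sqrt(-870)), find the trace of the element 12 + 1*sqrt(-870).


Tr(a + b*sqrt(d)) = (a + b*sqrt(d)) + (a - b*sqrt(d)) = 2a
= 2 * (12)
= 24

24


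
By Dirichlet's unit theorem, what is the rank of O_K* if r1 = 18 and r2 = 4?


By Dirichlet's unit theorem:
rank = r1 + r2 - 1
= 18 + 4 - 1
= 21

21


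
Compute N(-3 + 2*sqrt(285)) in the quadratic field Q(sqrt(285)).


N(a + b*sqrt(d)) = a^2 - d*b^2
= (-3)^2 - (285)*(2)^2
= 9 - 1140
= -1131

-1131


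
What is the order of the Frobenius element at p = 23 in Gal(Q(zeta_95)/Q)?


The Frobenius at p in Gal(Q(zeta_n)/Q) = (Z/nZ)* is the class of p, so its order is ord_95(23), the smallest k >= 1 with 23^k = 1 mod 95.
n = 95 = 5 * 19, phi(95) = 72; the order divides phi(n).
Divisors of 72: 1, 2, 3, 4, 6, 8, 9, 12, 18, 24, 36, 72
Repeated squaring mod 95: 23^1 = 23, 23^2 = 54, 23^4 = 66, 23^8 = 81, 23^16 = 6, 23^32 = 36, 23^64 = 61
Test divisors in increasing order:
  k=1: 23^1 = 23 mod 95
  k=2: 23^2 = 54 mod 95
  k=3: 23^3 = 54 * 23 = 7 mod 95
  k=4: 23^4 = 66 mod 95
  k=6: 23^6 = 66 * 54 = 49 mod 95
  k=8: 23^8 = 81 mod 95
  k=9: 23^9 = 81 * 23 = 58 mod 95
  k=12: 23^12 = 81 * 66 = 26 mod 95
  k=18: 23^18 = 6 * 54 = 39 mod 95
  k=24: 23^24 = 6 * 81 = 11 mod 95
  k=36: 23^36 = 36 * 66 = 1 mod 95  <- first divisor giving 1
Order = 36

36


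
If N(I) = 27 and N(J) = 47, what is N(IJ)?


N(IJ) = N(I) * N(J)
= 27 * 47
= 1269

1269


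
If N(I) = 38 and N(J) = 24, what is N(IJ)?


N(IJ) = N(I) * N(J)
= 38 * 24
= 912

912


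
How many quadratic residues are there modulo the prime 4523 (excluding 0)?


For prime p, the number of non-zero quadratic residues is (p-1)/2.
= (4523-1)/2
= 2261

2261


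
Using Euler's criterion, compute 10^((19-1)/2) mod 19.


p = 19 is prime and the exponent is (p-1)/2 = 9, so by Euler's criterion 10^9 = (10/19) = +1 or -1 mod 19.
Compute by square-and-multiply:
  9 = 8 + 1 (binary 1001)
  Repeated squaring mod 19: 10^1 = 10, 10^2 = 5, 10^4 = 6, 10^8 = 17
  10^9 = 10^8 * 10^1 = 17 * 10 mod 19
    17 * 10 = 170 = 18 mod 19
  10^9 = 18 mod 19
Result 18 = p - 1 = -1 mod 19: 10 is a quadratic non-residue mod 19. As a residue in [0, p-1] the value is 18.
10^9 mod 19 = 18

18


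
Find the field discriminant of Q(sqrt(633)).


For K = Q(sqrt(d)) with d squarefree: disc(K) = d if d = 1 mod 4, and disc(K) = 4d if d = 2 or 3 mod 4.
Here d = 633, and d mod 4 = 1.
d = 1 mod 4 (O_K = Z[(1+sqrt(d))/2]), so disc(K) = d = 633

633


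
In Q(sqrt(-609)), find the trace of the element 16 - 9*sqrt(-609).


Tr(a + b*sqrt(d)) = (a + b*sqrt(d)) + (a - b*sqrt(d)) = 2a
= 2 * (16)
= 32

32


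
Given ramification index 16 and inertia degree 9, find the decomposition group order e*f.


|D_P| = e * f
= 16 * 9
= 144

144


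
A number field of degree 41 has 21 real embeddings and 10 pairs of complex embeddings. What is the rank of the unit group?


By Dirichlet's unit theorem:
rank = r1 + r2 - 1
= 21 + 10 - 1
= 30

30


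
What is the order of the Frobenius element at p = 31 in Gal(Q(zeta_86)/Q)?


The Frobenius at p in Gal(Q(zeta_n)/Q) = (Z/nZ)* is the class of p, so its order is ord_86(31), the smallest k >= 1 with 31^k = 1 mod 86.
n = 86 = 2 * 43, phi(86) = 42; the order divides phi(n).
Divisors of 42: 1, 2, 3, 6, 7, 14, 21, 42
Repeated squaring mod 86: 31^1 = 31, 31^2 = 15, 31^4 = 53, 31^8 = 57, 31^16 = 67, 31^32 = 17
Test divisors in increasing order:
  k=1: 31^1 = 31 mod 86
  k=2: 31^2 = 15 mod 86
  k=3: 31^3 = 15 * 31 = 35 mod 86
  k=6: 31^6 = 53 * 15 = 21 mod 86
  k=7: 31^7 = 53 * 15 * 31 = 49 mod 86
  k=14: 31^14 = 57 * 53 * 15 = 79 mod 86
  k=21: 31^21 = 67 * 53 * 31 = 1 mod 86  <- first divisor giving 1
Order = 21

21


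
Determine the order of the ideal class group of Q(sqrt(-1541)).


K = Q(sqrt(-1541)). d mod 4 = 3, so D = disc(K) = 4d = -6164
h(K) equals the number of primitive reduced positive-definite forms (a, b, c) = a*x^2 + b*x*y + c*y^2 with b^2 - 4ac = D,
where reduced means |b| <= a <= c, with b >= 0 whenever |b| = a or a = c, and primitive means gcd(a, b, c) = 1.
Reduced forces 3a^2 <= |D| = 6164, so 1 <= a <= 45; b must have the parity of D, and c = (b^2 - D)/(4a) must be an integer >= a.
Enumerate a = 1..45, b in [-a, a]:
  a=1: (1, 0, 1541)  [1]
  a=2: (2, 2, 771)  [1]
  a=3: (3, -2, 514), (3, 2, 514)  [2]
  a=4: none
  a=5: (5, -4, 309), (5, 4, 309)  [2]
  a=6: (6, -2, 257), (6, 2, 257)  [2]
  a=7..8: none
  a=9: (9, -8, 173), (9, 8, 173)  [2]
  a=10: (10, -6, 155), (10, 6, 155)  [2]
  a=11..14: none
  a=15: (15, -14, 106), (15, -4, 103), (15, 4, 103), (15, 14, 106)  [4]
  a=16..17: none
  a=18: (18, -10, 87), (18, 10, 87)  [2]
  a=19: (19, -12, 83), (19, 12, 83)  [2]
  a=20..22: none
  a=23: (23, 0, 67)  [1]
  a=24: none
  a=25: (25, -6, 62), (25, 6, 62)  [2]
  a=26: none
  a=27: (27, -10, 58), (27, 10, 58)  [2]
  a=28: none
  a=29: (29, -10, 54), (29, 10, 54)  [2]
  a=30: (30, -26, 57), (30, -14, 53), (30, 14, 53), (30, 26, 57)  [4]
  a=31: (31, -6, 50), (31, 6, 50)  [2]
  a=32..37: none
  a=38: (38, -26, 45), (38, 26, 45)  [2]
  a=39..44: none
  a=45: (45, 44, 45)  [1]
Total reduced forms: 1 + 1 + 2 + 2 + 2 + 2 + 2 + 4 + 2 + 2 + 1 + 2 + 2 + 2 + 4 + 2 + 2 + 1 = 36
h = 36

36


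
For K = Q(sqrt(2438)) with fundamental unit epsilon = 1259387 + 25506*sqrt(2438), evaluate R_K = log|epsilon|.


epsilon = 1259387 + 25506*sqrt(2438)
= 2.5188e+06
R = ln(2.5188e+06)
= 14.7393

14.7393


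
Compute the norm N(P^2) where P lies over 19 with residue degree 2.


N(P^a) = p^(a*f)
= 19^(2*2)
= 19^4
= 130321

130321


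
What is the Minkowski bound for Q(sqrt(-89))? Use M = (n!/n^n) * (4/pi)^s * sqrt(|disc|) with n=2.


d = -89, d mod 4 = 3, so disc(K) = 4d = -356; |disc(K)| = 356
Imaginary quadratic field, so n = 2, s = r2 = 1, r1 = 0
M = (n!/n^n) * (4/pi)^s * sqrt(|disc(K)|) = (2!/2^2) * (4/pi)^1 * sqrt(356)
= 0.5 * 1.273240 * 18.867962
= 12.0117

12.0117


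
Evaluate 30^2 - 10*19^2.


x^2 - d*y^2
= 30^2 - 10*19^2
= 900 - 3610
= -2710

-2710


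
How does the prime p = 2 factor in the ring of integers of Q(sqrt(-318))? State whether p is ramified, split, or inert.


K = Q(sqrt(-318)). Since d mod 4 = 2, disc(K) = -1272.
Check p | disc: -1272 mod 2 = 0.
p divides disc, so p ramifies: (p) = P^2 with e=2, f=1, g=1.
Therefore p is ramified.

ramified


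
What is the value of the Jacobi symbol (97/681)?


Compute (97/681) via quadratic reciprocity:
  reciprocity: (97/681) -> +(681/97)
  reduce: (2/97)
  pull out 2: (2/97) = +1  (since 97 mod 8 = 1)
  (1/97) = 1
Product of signs = 1

1


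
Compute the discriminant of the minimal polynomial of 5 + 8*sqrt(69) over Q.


The element 5 + 8*sqrt(69) has minimal polynomial:
x^2 - 10*x - 4391
Discriminant = (-10)^2 - 4*(-4391)
= 100 + 17564
= 17664

17664


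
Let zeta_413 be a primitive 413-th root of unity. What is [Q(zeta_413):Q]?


The degree equals Euler's totient phi(413).
413 = 7 * 59
phi(413) = 348

348


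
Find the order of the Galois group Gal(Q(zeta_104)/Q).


|Gal(Q(zeta_104)/Q)| = phi(104)
= 48

48


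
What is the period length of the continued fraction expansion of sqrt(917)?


Run the CF algorithm for sqrt(917).
a_0 = floor(sqrt(917)) = 30; set m_0=0, q_0=1.
Recurrence: m' = q*a - m,  q' = (d - m'^2)/q,  a' = floor((a_0 + m')/q').
  step 1: m=30, q=17, a=3
  step 2: m=21, q=28, a=1
  step 3: m=7, q=31, a=1
  step 4: m=24, q=11, a=4
  step 5: m=20, q=47, a=1
  step 6: m=27, q=4, a=14
  step 7: m=29, q=19, a=3
  step 8: m=28, q=7, a=8
  step 9: m=28, q=19, a=3
  step 10: m=29, q=4, a=14
  step 11: m=27, q=47, a=1
  step 12: m=20, q=11, a=4
  step 13: m=24, q=31, a=1
  step 14: m=7, q=28, a=1
  step 15: m=21, q=17, a=3
  step 16: m=30, q=1, a=60
a_16 = 2*a_0 = 60, so the period closes here.
sqrt(917) = [30; 3, 1, 1, 4, 1, 14, 3, 8, 3, 14, 1, 4, 1, 1, 3, 60]
Period length = 16

16


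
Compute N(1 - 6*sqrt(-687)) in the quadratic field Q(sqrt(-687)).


N(a + b*sqrt(d)) = a^2 - d*b^2
= (1)^2 - (-687)*(-6)^2
= 1 + 24732
= 24733

24733


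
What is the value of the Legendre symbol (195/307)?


p = 307 is prime, so compute (195/307) with the reciprocity algorithm (Jacobi-symbol steps: pull out 2s via (2/n), flip via reciprocity, reduce):
  reciprocity: (195/307) -> -(307/195)
  reduce: (112/195)
  pull out 2: (2/195) = -1  (since 195 mod 8 = 3)
  pull out 2: (2/195) = -1  (since 195 mod 8 = 3)
  pull out 2: (2/195) = -1  (since 195 mod 8 = 3)
  pull out 2: (2/195) = -1  (since 195 mod 8 = 3)
  reciprocity: (7/195) -> -(195/7)
  reduce: (6/7)
  pull out 2: (2/7) = +1  (since 7 mod 8 = 7)
  reciprocity: (3/7) -> -(7/3)
  reduce: (1/3)
  (1/3) = 1
Product of signs = -1
(195/307) = -1

-1


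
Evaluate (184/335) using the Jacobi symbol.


Compute (184/335) via quadratic reciprocity:
  pull out 2: (2/335) = +1  (since 335 mod 8 = 7)
  pull out 2: (2/335) = +1  (since 335 mod 8 = 7)
  pull out 2: (2/335) = +1  (since 335 mod 8 = 7)
  reciprocity: (23/335) -> -(335/23)
  reduce: (13/23)
  reciprocity: (13/23) -> +(23/13)
  reduce: (10/13)
  pull out 2: (2/13) = -1  (since 13 mod 8 = 5)
  reciprocity: (5/13) -> +(13/5)
  reduce: (3/5)
  reciprocity: (3/5) -> +(5/3)
  reduce: (2/3)
  pull out 2: (2/3) = -1  (since 3 mod 8 = 3)
  (1/3) = 1
Product of signs = -1

-1


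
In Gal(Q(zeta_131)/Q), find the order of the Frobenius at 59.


The Frobenius at p in Gal(Q(zeta_n)/Q) = (Z/nZ)* is the class of p, so its order is ord_131(59), the smallest k >= 1 with 59^k = 1 mod 131.
n = 131 = 131, phi(131) = 130; the order divides phi(n).
Divisors of 130: 1, 2, 5, 10, 13, 26, 65, 130
Repeated squaring mod 131: 59^1 = 59, 59^2 = 75, 59^4 = 123, 59^8 = 64, 59^16 = 35, 59^32 = 46, 59^64 = 20, 59^128 = 7
Test divisors in increasing order:
  k=1: 59^1 = 59 mod 131
  k=2: 59^2 = 75 mod 131
  k=5: 59^5 = 123 * 59 = 52 mod 131
  k=10: 59^10 = 64 * 75 = 84 mod 131
  k=13: 59^13 = 64 * 123 * 59 = 53 mod 131
  k=26: 59^26 = 35 * 64 * 75 = 58 mod 131
  k=65: 59^65 = 20 * 59 = 1 mod 131  <- first divisor giving 1
Order = 65

65


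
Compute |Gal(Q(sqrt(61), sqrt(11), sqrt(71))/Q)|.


The 3 square roots of distinct primes are multiplicatively independent over Q,
so [K:Q] = 2^3 and Gal(K/Q) is isomorphic to (Z/2Z)^3.
|Gal| = 2^3 = 8

8


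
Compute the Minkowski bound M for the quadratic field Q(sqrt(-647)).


d = -647, d mod 4 = 1, so disc(K) = d = -647; |disc(K)| = 647
Imaginary quadratic field, so n = 2, s = r2 = 1, r1 = 0
M = (n!/n^n) * (4/pi)^s * sqrt(|disc(K)|) = (2!/2^2) * (4/pi)^1 * sqrt(647)
= 0.5 * 1.273240 * 25.436195
= 16.1932

16.1932


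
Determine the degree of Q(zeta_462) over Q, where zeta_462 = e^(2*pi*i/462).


The degree equals Euler's totient phi(462).
462 = 2 * 3 * 7 * 11
phi(462) = 120

120


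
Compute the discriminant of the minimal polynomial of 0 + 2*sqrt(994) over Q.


The element 0 + 2*sqrt(994) has minimal polynomial:
x^2 + 0*x - 3976
Discriminant = (0)^2 - 4*(-3976)
= 0 + 15904
= 15904

15904


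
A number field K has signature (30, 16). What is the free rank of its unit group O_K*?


By Dirichlet's unit theorem:
rank = r1 + r2 - 1
= 30 + 16 - 1
= 45

45


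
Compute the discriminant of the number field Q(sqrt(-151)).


For K = Q(sqrt(d)) with d squarefree: disc(K) = d if d = 1 mod 4, and disc(K) = 4d if d = 2 or 3 mod 4.
Here d = -151, and d mod 4 = 1.
d = 1 mod 4 (O_K = Z[(1+sqrt(d))/2]), so disc(K) = d = -151

-151


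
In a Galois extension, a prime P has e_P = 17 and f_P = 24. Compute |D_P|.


|D_P| = e * f
= 17 * 24
= 408

408


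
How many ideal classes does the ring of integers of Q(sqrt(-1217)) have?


K = Q(sqrt(-1217)). d mod 4 = 3, so D = disc(K) = 4d = -4868
h(K) equals the number of primitive reduced positive-definite forms (a, b, c) = a*x^2 + b*x*y + c*y^2 with b^2 - 4ac = D,
where reduced means |b| <= a <= c, with b >= 0 whenever |b| = a or a = c, and primitive means gcd(a, b, c) = 1.
Reduced forces 3a^2 <= |D| = 4868, so 1 <= a <= 40; b must have the parity of D, and c = (b^2 - D)/(4a) must be an integer >= a.
Enumerate a = 1..40, b in [-a, a]:
  a=1: (1, 0, 1217)  [1]
  a=2: (2, 2, 609)  [1]
  a=3: (3, -2, 406), (3, 2, 406)  [2]
  a=4..5: none
  a=6: (6, -2, 203), (6, 2, 203)  [2]
  a=7: (7, -2, 174), (7, 2, 174)  [2]
  a=8: none
  a=9: (9, -8, 137), (9, 8, 137)  [2]
  a=10: none
  a=11: (11, -4, 111), (11, 4, 111)  [2]
  a=12..13: none
  a=14: (14, -2, 87), (14, 2, 87)  [2]
  a=15..17: none
  a=18: (18, -10, 69), (18, 10, 69)  [2]
  a=19..20: none
  a=21: (21, -16, 61), (21, -2, 58), (21, 2, 58), (21, 16, 61)  [4]
  a=22: (22, -18, 59), (22, 18, 59)  [2]
  a=23: (23, -10, 54), (23, 10, 54)  [2]
  a=24..26: none
  a=27: (27, -10, 46), (27, 10, 46)  [2]
  a=28: none
  a=29: (29, -2, 42), (29, 2, 42)  [2]
  a=30..32: none
  a=33: (33, -26, 42), (33, -4, 37), (33, 4, 37), (33, 26, 42)  [4]
  a=34..40: none
Total reduced forms: 1 + 1 + 2 + 2 + 2 + 2 + 2 + 2 + 2 + 4 + 2 + 2 + 2 + 2 + 4 = 32
h = 32

32
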